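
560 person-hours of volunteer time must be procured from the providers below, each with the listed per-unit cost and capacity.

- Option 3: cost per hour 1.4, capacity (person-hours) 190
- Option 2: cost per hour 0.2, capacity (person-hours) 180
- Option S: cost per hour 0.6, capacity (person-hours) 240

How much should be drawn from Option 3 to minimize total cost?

140

Cheapest first:
Option 2 at 0.2: take all 180 person-hours ; 380 still needed.
Option S at 0.6: take all 240 person-hours ; 140 still needed.
Option 3 (1.4): take the remaining 140 ; done.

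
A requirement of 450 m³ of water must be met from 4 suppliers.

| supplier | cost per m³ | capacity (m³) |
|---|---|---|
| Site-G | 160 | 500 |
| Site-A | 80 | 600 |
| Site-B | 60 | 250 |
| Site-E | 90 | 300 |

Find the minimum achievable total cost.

31000

Cheapest first:
Site-B (60): use full 250 ; 200 m³ to go.
Site-A (80): take the remaining 200 ; done.
Site-E, Site-G: unused.
Cost = 250×60 + 200×80 = 31000.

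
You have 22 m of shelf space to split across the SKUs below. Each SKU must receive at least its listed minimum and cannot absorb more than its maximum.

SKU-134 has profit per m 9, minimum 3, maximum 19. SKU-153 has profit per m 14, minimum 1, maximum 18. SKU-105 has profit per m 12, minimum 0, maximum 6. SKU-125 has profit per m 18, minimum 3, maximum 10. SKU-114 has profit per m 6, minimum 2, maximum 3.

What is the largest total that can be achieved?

317

Meeting every minimum uses 3+1+0+3+2 = 9 m, leaving 13.
Rank by profit per m: SKU-125 18 > SKU-153 14 > SKU-105 12 > SKU-134 9 > SKU-114 6.
Give SKU-125 7 more to hit its cap of 10 — 6 left.
SKU-153: +6 (room for 17) → 7. Pool exhausted.
Total = 9×3 + 14×7 + 18×10 + 6×2 = 317.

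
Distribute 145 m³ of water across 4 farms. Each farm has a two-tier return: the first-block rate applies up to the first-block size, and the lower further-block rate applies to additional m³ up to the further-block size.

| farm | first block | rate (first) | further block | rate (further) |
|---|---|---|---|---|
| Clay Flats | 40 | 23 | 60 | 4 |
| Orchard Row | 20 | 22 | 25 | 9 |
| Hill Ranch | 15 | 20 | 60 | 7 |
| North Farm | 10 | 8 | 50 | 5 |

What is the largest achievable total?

2210

Order all 8 blocks by rate: Clay Flats/first 23 > Orchard Row/first 22 > Hill Ranch/first 20 > Orchard Row/second 9 > North Farm/first 8 > Hill Ranch/second 7 > North Farm/second 5 > Clay Flats/second 4.
Fill Clay Flats first block (40 at 23) — 105 left.
Orchard Row first at 22: fill all 20 — 85 left.
Hill Ranch/first (20): +15 — 70 left.
Orchard Row/second (9): +25 — 45 left.
North Farm/first (8): +10 — 35 left.
Hill Ranch/second: +35 of 60 at 7; pool empty.
Total = 23×40 + 22×20 + 20×15 + 9×25 + 8×10 + 7×35 = 2210.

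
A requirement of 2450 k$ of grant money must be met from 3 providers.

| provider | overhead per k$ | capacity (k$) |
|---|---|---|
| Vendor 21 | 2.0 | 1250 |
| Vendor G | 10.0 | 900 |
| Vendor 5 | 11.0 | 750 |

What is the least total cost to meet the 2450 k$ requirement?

14800

Cheapest first:
Vendor 21 at 2.0: take all 1250 k$ ; 1200 still needed.
Vendor G at 10.0: take all 900 k$ ; 300 still needed.
Vendor 5 (11.0): take the remaining 300 ; done.
Cost = 1250×2.0 + 900×10.0 + 300×11.0 = 14800.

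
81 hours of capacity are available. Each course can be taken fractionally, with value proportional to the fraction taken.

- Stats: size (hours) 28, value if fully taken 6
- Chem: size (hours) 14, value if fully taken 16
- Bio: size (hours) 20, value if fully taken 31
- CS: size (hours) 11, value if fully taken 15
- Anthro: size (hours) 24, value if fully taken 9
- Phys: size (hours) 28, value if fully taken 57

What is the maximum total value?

Sort by value density: Phys 57/28≈2.04, Bio 31/20≈1.55, CS 15/11≈1.36, Chem 16/14≈1.14, Anthro 9/24≈0.375, Stats 6/28≈0.214.
Take all of Phys (28 hours, value 57) — 53 hours left.
Bio: take in full, 20 hours for value 31 — 33 left.
All 11 hours of CS fit (value 15) — 22 remain.
All 14 hours of Chem fit (value 16) — 8 remain.
Fill the last 8 hours with part of Anthro: 8/24 of it earns 3.
Total value = 122.

122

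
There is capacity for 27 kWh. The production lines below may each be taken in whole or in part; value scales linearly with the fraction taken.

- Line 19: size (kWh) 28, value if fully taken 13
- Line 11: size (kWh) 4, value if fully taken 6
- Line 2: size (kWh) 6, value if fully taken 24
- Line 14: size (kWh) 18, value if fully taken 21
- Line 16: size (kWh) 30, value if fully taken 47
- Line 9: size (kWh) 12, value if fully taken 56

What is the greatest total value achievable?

Sort by value density: Line 9 56/12≈4.67, Line 2 24/6≈4, Line 16 47/30≈1.57, Line 11 6/4≈1.5, Line 14 21/18≈1.17, Line 19 13/28≈0.464.
Line 9: take in full, 12 kWh for value 56 → 15 left.
All 6 kWh of Line 2 fit (value 24) → 9 remain.
Only 9 kWh remain; take 9/30 of Line 16 for value 47×9/30 = 14.1.
Total value = 94.1.

94.1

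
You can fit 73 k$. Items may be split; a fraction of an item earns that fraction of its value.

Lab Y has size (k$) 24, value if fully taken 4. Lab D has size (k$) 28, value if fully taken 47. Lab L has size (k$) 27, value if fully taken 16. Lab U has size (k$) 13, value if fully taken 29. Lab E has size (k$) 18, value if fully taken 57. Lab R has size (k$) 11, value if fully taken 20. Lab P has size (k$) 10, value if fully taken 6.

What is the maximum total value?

154.8

Sort by value density: Lab E 57/18≈3.17, Lab U 29/13≈2.23, Lab R 20/11≈1.82, Lab D 47/28≈1.68, Lab P 6/10≈0.6, Lab L 16/27≈0.593, Lab Y 4/24≈0.167.
Take all of Lab E (18 k$, value 57) ; 55 k$ left.
Take all of Lab U (13 k$, value 29) ; 42 k$ left.
All 11 k$ of Lab R fit (value 20) ; 31 remain.
Lab D: take in full, 28 k$ for value 47 ; 3 left.
Only 3 k$ remain; take 3/10 of Lab P for value 6×3/10 = 1.8.
Total value = 154.8.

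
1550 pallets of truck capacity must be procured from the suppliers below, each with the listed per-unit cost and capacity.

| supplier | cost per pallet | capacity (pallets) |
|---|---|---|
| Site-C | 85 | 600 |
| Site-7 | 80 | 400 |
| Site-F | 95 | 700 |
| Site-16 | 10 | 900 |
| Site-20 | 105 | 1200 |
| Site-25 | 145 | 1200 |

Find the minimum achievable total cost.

62250

Cheapest first:
Site-16 at 10: take all 900 pallets — 650 still needed.
Site-7 (80): use full 400 — 250 pallets to go.
Site-C at 85: take 250 of its 600 — requirement met.
Site-F, Site-20, Site-25: unused.
Cost = 900×10 + 400×80 + 250×85 = 62250.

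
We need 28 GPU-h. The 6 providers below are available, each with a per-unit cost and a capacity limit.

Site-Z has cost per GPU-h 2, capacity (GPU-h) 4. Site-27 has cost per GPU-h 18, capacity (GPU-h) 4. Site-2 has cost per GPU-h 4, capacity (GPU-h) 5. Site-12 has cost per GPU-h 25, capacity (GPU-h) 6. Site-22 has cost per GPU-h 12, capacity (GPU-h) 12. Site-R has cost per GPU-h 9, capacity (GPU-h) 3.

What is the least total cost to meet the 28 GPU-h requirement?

271

Use providers in increasing cost order.
Take 4 from Site-Z at 2 → need 24 more.
Site-2 at 4: take all 5 GPU-h → 19 still needed.
Take 3 from Site-R at 9 → need 16 more.
Take 12 from Site-22 at 12 → need 4 more.
Take 4 from Site-27 at 18 → need 0 more.
Site-12: unused.
Cost = 4×2 + 5×4 + 3×9 + 12×12 + 4×18 = 271.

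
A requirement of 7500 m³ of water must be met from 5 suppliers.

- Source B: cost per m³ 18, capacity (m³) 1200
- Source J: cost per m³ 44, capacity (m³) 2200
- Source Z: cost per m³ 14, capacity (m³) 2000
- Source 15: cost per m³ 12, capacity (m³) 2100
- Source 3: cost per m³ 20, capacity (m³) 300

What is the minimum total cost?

Cheapest first:
Source 15 at 12: take all 2100 m³ — 5400 still needed.
Source Z (14): use full 2000 — 3400 m³ to go.
Source B at 18: take all 1200 m³ — 2200 still needed.
Source 3 (20): use full 300 — 1900 m³ to go.
Source J at 44: take 1900 of its 2200 — requirement met.
Cost = 2100×12 + 2000×14 + 1200×18 + 300×20 + 1900×44 = 164400.

164400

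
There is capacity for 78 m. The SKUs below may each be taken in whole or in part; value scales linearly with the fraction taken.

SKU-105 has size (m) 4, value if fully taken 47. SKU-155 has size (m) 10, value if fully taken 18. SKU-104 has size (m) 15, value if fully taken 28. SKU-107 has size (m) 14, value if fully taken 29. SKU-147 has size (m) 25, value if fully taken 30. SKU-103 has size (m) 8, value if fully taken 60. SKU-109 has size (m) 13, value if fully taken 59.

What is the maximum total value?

257.8

Sort by value density: SKU-105 47/4≈11.8, SKU-103 60/8≈7.5, SKU-109 59/13≈4.54, SKU-107 29/14≈2.07, SKU-104 28/15≈1.87, SKU-155 18/10≈1.8, SKU-147 30/25≈1.2.
Take all of SKU-105 (4 m, value 47) ; 74 m left.
All 8 m of SKU-103 fit (value 60) ; 66 remain.
All 13 m of SKU-109 fit (value 59) ; 53 remain.
Take all of SKU-107 (14 m, value 29) ; 39 m left.
Take all of SKU-104 (15 m, value 28) ; 24 m left.
SKU-155: take in full, 10 m for value 18 ; 14 left.
Fill the last 14 m with part of SKU-147: 14/25 of it earns 16.8.
Total value = 257.8.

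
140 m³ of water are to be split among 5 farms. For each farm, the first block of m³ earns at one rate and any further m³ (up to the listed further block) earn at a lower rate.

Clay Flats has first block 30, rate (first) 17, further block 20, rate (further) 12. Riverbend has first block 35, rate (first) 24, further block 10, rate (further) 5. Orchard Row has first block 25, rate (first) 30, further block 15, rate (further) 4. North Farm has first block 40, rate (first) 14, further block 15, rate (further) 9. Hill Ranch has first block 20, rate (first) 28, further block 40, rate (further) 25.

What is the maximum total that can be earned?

3490

Treat each block as its own option and order by rate: Orchard Row/tier1 30 > Hill Ranch/tier1 28 > Hill Ranch/tier2 25 > Riverbend/tier1 24 > Clay Flats/tier1 17 > North Farm/tier1 14 > Clay Flats/tier2 12 > North Farm/tier2 9 > Riverbend/tier2 5 > Orchard Row/tier2 4.
Orchard Row/tier1 (30): +25 → 115 left.
Hill Ranch tier1 at 28: fill all 20 → 95 left.
Fill Hill Ranch tier2 block (40 at 25) → 55 left.
Riverbend tier1 at 24: fill all 35 → 20 left.
Clay Flats/tier1: +20 of 30 at 17; pool empty.
Total = 30×25 + 28×20 + 25×40 + 24×35 + 17×20 = 3490.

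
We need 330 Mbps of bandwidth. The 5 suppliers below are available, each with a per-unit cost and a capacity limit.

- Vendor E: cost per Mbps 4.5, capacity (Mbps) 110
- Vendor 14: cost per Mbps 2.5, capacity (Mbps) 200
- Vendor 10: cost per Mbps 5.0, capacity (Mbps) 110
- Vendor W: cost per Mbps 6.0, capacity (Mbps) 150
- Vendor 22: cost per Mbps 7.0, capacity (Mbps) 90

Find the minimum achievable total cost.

Cheapest first:
Vendor 14 at 2.5: take all 200 Mbps → 130 still needed.
Vendor E at 4.5: take all 110 Mbps → 20 still needed.
Take 20 from Vendor 10 at 5.0 to finish.
Vendor W, Vendor 22: unused.
Cost = 200×2.5 + 110×4.5 + 20×5.0 = 1095.

1095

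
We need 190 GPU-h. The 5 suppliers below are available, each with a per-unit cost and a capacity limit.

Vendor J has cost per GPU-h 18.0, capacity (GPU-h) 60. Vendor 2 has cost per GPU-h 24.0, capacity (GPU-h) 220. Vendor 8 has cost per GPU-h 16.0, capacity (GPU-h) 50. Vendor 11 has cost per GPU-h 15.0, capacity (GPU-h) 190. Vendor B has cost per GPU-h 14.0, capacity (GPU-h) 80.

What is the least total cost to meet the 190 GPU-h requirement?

Use suppliers in increasing cost order.
Take 80 from Vendor B at 14.0 → need 110 more.
Take 110 from Vendor 11 at 15.0 to finish.
Vendor 8, Vendor J, Vendor 2: unused.
Cost = 80×14.0 + 110×15.0 = 2770.

2770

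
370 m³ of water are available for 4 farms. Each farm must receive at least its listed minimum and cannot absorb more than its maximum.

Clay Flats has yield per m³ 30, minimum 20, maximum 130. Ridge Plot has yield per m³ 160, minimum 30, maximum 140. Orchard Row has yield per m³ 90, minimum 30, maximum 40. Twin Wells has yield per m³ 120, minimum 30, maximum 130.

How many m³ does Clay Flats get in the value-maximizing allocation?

60

Meeting every minimum uses 20+30+30+30 = 110 m³, leaving 260.
Highest yield per m³ first: Ridge Plot 160 > Twin Wells 120 > Orchard Row 90 > Clay Flats 30.
Ridge Plot: +110 to 140 (cap) ; 150 left.
Give Twin Wells 100 more to hit its cap of 130 ; 50 left.
Give Orchard Row 10 more to hit its cap of 40 ; 40 left.
Clay Flats: +40 (room for 110) → 60. Pool exhausted.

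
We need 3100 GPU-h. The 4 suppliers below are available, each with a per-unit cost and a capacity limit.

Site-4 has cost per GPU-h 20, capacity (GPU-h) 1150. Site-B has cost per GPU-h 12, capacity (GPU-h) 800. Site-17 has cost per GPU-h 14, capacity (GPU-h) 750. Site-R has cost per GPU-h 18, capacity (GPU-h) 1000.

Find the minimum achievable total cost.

49100

Fill from the cheapest supplier first.
Site-B at 12: take all 800 GPU-h ; 2300 still needed.
Site-17 (14): use full 750 ; 1550 GPU-h to go.
Site-R at 18: take all 1000 GPU-h ; 550 still needed.
Site-4 (20): take the remaining 550 ; done.
Cost = 800×12 + 750×14 + 1000×18 + 550×20 = 49100.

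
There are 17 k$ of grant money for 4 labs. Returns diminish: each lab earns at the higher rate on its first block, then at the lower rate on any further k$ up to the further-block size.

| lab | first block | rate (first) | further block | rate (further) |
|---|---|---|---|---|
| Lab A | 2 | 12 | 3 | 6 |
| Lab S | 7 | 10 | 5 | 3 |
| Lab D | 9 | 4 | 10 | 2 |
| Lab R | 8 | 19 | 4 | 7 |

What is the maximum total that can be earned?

246

Treat each block as its own option and order by rate: Lab R/first 19 > Lab A/first 12 > Lab S/first 10 > Lab R/second 7 > Lab A/second 6 > Lab D/first 4 > Lab S/second 3 > Lab D/second 2.
Fill Lab R first block (8 at 19) → 9 left.
Fill Lab A first block (2 at 12) → 7 left.
Lab S first at 10: fill all 7 → 0 left.
Total = 19×8 + 12×2 + 10×7 = 246.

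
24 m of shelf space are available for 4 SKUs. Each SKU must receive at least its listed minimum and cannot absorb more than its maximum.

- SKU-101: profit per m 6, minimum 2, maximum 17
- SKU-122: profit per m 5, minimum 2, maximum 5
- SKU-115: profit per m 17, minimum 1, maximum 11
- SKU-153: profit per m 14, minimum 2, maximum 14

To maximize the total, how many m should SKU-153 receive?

9

Meeting every minimum uses 2+2+1+2 = 7 m, leaving 17.
Highest profit per m first: SKU-115 17 > SKU-153 14 > SKU-101 6 > SKU-122 5.
Give SKU-115 10 more to hit its cap of 11 — 7 left.
SKU-153: +7 (room for 12) → 9. Pool exhausted.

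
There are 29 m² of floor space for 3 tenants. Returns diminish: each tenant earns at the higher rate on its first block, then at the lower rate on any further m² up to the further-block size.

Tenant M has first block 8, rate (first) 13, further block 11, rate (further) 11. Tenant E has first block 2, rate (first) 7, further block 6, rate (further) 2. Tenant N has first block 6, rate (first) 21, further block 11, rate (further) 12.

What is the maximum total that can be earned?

406

Treat each block as its own option and order by rate: Tenant N/first 21 > Tenant M/first 13 > Tenant N/second 12 > Tenant M/second 11 > Tenant E/first 7 > Tenant E/second 2.
Fill Tenant N first block (6 at 21) — 23 left.
Fill Tenant M first block (8 at 13) — 15 left.
Tenant N second at 12: fill all 11 — 4 left.
Tenant M/second: +4 of 11 at 11; pool empty.
Total = 21×6 + 13×8 + 12×11 + 11×4 = 406.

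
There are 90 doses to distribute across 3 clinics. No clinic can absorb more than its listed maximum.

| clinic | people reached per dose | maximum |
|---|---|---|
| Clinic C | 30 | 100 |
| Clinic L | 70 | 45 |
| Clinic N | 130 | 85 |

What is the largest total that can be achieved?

11400

Rank by people reached per dose: Clinic N 130 > Clinic L 70 > Clinic C 30.
Give Clinic N 85 to hit its cap of 85 ; 5 left.
Clinic L has room for 45 but only 5 remain, so it gets 5.
Total = 70×5 + 130×85 = 11400.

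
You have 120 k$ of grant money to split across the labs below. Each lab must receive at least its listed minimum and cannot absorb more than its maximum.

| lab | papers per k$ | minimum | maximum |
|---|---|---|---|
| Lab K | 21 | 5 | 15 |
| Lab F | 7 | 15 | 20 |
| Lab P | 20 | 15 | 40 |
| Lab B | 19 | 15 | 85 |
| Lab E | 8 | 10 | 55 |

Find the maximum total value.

2060

Meeting every minimum uses 5+15+15+15+10 = 60 k$, leaving 60.
Order the labs by papers per k$: Lab K 21 > Lab P 20 > Lab B 19 > Lab E 8 > Lab F 7.
Lab K: +10 to 15 (cap) — 50 left.
Give Lab P 25 more to hit its cap of 40 — 25 left.
Lab B has room for 70 more but only 25 remain, so it gets 40.
Total = 21×15 + 7×15 + 20×40 + 19×40 + 8×10 = 2060.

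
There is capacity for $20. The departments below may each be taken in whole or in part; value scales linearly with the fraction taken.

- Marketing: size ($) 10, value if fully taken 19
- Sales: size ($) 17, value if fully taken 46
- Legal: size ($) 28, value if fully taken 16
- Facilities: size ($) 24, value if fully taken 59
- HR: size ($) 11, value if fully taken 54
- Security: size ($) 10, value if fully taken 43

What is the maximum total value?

92.7

Best value per unit of size first: HR 54/11≈4.91, Security 43/10≈4.3, Sales 46/17≈2.71, Facilities 59/24≈2.46, Marketing 19/10≈1.9, Legal 16/28≈0.571.
Take all of HR (11 $, value 54) — 9 $ left.
9 $ left: a 9/10 share of Security gives 43×9/10 = 38.7.
Total value = 92.7.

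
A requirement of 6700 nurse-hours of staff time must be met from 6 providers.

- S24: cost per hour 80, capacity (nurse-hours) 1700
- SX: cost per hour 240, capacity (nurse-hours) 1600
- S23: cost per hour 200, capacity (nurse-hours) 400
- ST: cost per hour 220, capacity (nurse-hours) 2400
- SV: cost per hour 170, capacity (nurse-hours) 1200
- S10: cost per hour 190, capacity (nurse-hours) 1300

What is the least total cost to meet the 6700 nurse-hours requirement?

1129000

Use providers in increasing cost order.
S24 at 80: take all 1700 nurse-hours ; 5000 still needed.
Take 1200 from SV at 170 ; need 3800 more.
Take 1300 from S10 at 190 ; need 2500 more.
Take 400 from S23 at 200 ; need 2100 more.
ST (220): take the remaining 2100 ; done.
SX: unused.
Cost = 1700×80 + 1200×170 + 1300×190 + 400×200 + 2100×220 = 1129000.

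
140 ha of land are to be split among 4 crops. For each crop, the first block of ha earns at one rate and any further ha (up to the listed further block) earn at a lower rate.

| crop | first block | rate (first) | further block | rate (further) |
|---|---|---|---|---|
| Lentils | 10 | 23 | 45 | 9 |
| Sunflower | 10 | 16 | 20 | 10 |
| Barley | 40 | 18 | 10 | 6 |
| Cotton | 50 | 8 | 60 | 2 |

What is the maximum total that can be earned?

Order all 8 blocks by rate: Lentils/first 23 > Barley/first 18 > Sunflower/first 16 > Sunflower/second 10 > Lentils/second 9 > Cotton/first 8 > Barley/second 6 > Cotton/second 2.
Lentils/first (23): +10 — 130 left.
Fill Barley first block (40 at 18) — 90 left.
Sunflower/first (16): +10 — 80 left.
Fill Sunflower second block (20 at 10) — 60 left.
Lentils second at 9: fill all 45 — 15 left.
Cotton/first: +15 of 50 at 8; pool empty.
Total = 23×10 + 18×40 + 16×10 + 10×20 + 9×45 + 8×15 = 1835.

1835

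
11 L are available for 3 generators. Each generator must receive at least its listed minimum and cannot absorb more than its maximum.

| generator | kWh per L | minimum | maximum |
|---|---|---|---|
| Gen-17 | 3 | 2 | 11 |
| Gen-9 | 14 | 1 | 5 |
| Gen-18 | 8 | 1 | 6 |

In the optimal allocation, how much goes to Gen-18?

Meeting every minimum uses 2+1+1 = 4 L, leaving 7.
Rank by kWh per L: Gen-9 14 > Gen-18 8 > Gen-17 3.
Gen-9 takes 4 more to reach its cap of 5 ; 3 left.
Gen-18 has room for 5 more but only 3 remain, so it gets 4.

4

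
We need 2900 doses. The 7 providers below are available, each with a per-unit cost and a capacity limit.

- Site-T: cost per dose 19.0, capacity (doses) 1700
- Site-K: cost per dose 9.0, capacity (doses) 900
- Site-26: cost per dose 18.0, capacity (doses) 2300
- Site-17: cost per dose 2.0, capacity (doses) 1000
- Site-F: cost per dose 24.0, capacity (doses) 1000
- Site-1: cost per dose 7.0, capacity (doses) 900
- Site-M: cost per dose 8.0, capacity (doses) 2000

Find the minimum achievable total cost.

Cheapest first:
Take 1000 from Site-17 at 2.0 — need 1900 more.
Take 900 from Site-1 at 7.0 — need 1000 more.
Site-M at 8.0: take 1000 of its 2000 — requirement met.
Site-K, Site-26, Site-T, Site-F: unused.
Cost = 1000×2.0 + 900×7.0 + 1000×8.0 = 16300.

16300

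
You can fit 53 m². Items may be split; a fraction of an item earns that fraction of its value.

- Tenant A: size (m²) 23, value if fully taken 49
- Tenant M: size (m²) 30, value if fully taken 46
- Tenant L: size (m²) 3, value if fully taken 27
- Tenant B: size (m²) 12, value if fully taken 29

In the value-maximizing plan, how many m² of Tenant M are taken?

15

Best value per unit of size first: Tenant L 27/3≈9, Tenant B 29/12≈2.42, Tenant A 49/23≈2.13, Tenant M 46/30≈1.53.
All 3 m² of Tenant L fit (value 27) — 50 remain.
Tenant B: take in full, 12 m² for value 29 — 38 left.
Tenant A: take in full, 23 m² for value 49 — 15 left.
Only 15 m² remain; take 15/30 of Tenant M for value 46×15/30 = 23.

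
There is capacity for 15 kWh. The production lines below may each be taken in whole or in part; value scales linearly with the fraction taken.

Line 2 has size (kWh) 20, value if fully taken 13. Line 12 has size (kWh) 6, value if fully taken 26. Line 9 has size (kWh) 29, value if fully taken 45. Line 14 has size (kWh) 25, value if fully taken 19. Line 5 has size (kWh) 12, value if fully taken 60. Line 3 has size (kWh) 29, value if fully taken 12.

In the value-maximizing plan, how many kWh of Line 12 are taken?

3

Rank by value-to-size ratio: Line 5 60/12≈5, Line 12 26/6≈4.33, Line 9 45/29≈1.55, Line 14 19/25≈0.76, Line 2 13/20≈0.65, Line 3 12/29≈0.414.
All 12 kWh of Line 5 fit (value 60) ; 3 remain.
Fill the last 3 kWh with part of Line 12: 3/6 of it earns 13.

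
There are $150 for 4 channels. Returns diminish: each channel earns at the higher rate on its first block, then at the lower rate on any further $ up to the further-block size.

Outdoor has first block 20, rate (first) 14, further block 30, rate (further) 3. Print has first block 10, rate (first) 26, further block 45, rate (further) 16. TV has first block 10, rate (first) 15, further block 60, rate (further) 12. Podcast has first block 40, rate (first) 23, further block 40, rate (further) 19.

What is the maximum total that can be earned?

Treat each block as its own option and order by rate: Print/first 26 > Podcast/first 23 > Podcast/second 19 > Print/second 16 > TV/first 15 > Outdoor/first 14 > TV/second 12 > Outdoor/second 3.
Print/first (26): +10 → 140 left.
Fill Podcast first block (40 at 23) → 100 left.
Podcast/second (19): +40 → 60 left.
Fill Print second block (45 at 16) → 15 left.
TV/first (15): +10 → 5 left.
5 remain; put them into Outdoor first at 14.
Total = 26×10 + 23×40 + 19×40 + 16×45 + 15×10 + 14×5 = 2880.

2880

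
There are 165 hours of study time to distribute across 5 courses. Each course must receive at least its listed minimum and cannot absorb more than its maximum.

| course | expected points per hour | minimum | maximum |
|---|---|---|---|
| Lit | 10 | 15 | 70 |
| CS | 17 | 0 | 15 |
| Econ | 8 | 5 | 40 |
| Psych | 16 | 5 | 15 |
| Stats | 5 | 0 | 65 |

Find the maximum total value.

1640

Meeting every minimum uses 15+0+5+5+0 = 25 hours, leaving 140.
Highest expected points per hour first: CS 17 > Psych 16 > Lit 10 > Econ 8 > Stats 5.
CS takes 15 more to reach its cap of 15 — 125 left.
Psych takes 10 more to reach its cap of 15 — 115 left.
Lit takes 55 more to reach its cap of 70 — 60 left.
Econ takes 35 more to reach its cap of 40 — 25 left.
Stats: +25 (room for 65) → 25. Pool exhausted.
Total = 10×70 + 17×15 + 8×40 + 16×15 + 5×25 = 1640.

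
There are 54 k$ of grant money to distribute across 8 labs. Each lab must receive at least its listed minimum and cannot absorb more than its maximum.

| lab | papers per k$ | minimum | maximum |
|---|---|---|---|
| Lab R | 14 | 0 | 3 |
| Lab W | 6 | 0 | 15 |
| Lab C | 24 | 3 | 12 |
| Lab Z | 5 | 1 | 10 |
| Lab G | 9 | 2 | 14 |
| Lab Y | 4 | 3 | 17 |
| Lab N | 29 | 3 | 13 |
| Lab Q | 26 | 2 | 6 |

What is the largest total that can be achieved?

Meeting every minimum uses 0+0+3+1+2+3+3+2 = 14 k$, leaving 40.
Rank by papers per k$: Lab N 29 > Lab Q 26 > Lab C 24 > Lab R 14 > Lab G 9 > Lab W 6 > Lab Z 5 > Lab Y 4.
Give Lab N 10 more to hit its cap of 13 — 30 left.
Give Lab Q 4 more to hit its cap of 6 — 26 left.
Lab C takes 9 more to reach its cap of 12 — 17 left.
Give Lab R 3 more to hit its cap of 3 — 14 left.
Lab G: +12 to 14 (cap) — 2 left.
Lab W has room for 15 more but only 2 remain, so it gets 2.
Total = 14×3 + 6×2 + 24×12 + 5×1 + 9×14 + 4×3 + 29×13 + 26×6 = 1018.

1018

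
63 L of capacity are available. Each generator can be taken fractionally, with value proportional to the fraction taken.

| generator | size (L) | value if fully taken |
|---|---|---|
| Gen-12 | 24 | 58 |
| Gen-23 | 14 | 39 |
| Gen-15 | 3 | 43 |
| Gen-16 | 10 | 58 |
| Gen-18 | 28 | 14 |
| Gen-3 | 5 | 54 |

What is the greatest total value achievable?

255.5

Sort by value density: Gen-15 43/3≈14.3, Gen-3 54/5≈10.8, Gen-16 58/10≈5.8, Gen-23 39/14≈2.79, Gen-12 58/24≈2.42, Gen-18 14/28≈0.5.
Take all of Gen-15 (3 L, value 43) — 60 L left.
All 5 L of Gen-3 fit (value 54) — 55 remain.
Gen-16: take in full, 10 L for value 58 — 45 left.
All 14 L of Gen-23 fit (value 39) — 31 remain.
Gen-12: take in full, 24 L for value 58 — 7 left.
Only 7 L remain; take 7/28 of Gen-18 for value 14×7/28 = 3.5.
Total value = 255.5.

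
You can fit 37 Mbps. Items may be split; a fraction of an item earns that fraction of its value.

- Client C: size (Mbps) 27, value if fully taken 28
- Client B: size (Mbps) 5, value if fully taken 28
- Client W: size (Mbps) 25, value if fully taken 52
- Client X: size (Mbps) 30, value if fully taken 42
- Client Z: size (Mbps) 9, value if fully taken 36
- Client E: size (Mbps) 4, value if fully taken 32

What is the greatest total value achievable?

135.52

Best value per unit of size first: Client E 32/4≈8, Client B 28/5≈5.6, Client Z 36/9≈4, Client W 52/25≈2.08, Client X 42/30≈1.4, Client C 28/27≈1.04.
Take all of Client E (4 Mbps, value 32) → 33 Mbps left.
Take all of Client B (5 Mbps, value 28) → 28 Mbps left.
Take all of Client Z (9 Mbps, value 36) → 19 Mbps left.
Only 19 Mbps remain; take 19/25 of Client W for value 52×19/25 = 39.52.
Total value = 135.52.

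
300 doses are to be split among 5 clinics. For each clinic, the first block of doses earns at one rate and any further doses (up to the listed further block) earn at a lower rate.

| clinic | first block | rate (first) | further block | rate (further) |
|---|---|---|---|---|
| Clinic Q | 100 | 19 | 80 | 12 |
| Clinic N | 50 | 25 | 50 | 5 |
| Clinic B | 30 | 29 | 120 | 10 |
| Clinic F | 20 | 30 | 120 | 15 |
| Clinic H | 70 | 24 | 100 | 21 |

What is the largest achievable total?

Rank every tier by rate: Clinic F/tier1 30 > Clinic B/tier1 29 > Clinic N/tier1 25 > Clinic H/tier1 24 > Clinic H/tier2 21 > Clinic Q/tier1 19 > Clinic F/tier2 15 > Clinic Q/tier2 12 > Clinic B/tier2 10 > Clinic N/tier2 5.
Clinic F/tier1 (30): +20 → 280 left.
Fill Clinic B tier1 block (30 at 29) → 250 left.
Clinic N tier1 at 25: fill all 50 → 200 left.
Clinic H/tier1 (24): +70 → 130 left.
Clinic H/tier2 (21): +100 → 30 left.
30 remain; put them into Clinic Q tier1 at 19.
Total = 30×20 + 29×30 + 25×50 + 24×70 + 21×100 + 19×30 = 7070.

7070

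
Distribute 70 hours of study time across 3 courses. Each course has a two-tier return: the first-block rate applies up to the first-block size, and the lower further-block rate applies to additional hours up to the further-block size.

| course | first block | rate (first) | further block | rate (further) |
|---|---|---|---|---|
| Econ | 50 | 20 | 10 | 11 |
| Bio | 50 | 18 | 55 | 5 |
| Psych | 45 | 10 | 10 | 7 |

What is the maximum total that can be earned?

Rank every tier by rate: Econ/tier1 20 > Bio/tier1 18 > Econ/tier2 11 > Psych/tier1 10 > Psych/tier2 7 > Bio/tier2 5.
Econ tier1 at 20: fill all 50 — 20 left.
Bio/tier1: +20 of 50 at 18; pool empty.
Total = 20×50 + 18×20 = 1360.

1360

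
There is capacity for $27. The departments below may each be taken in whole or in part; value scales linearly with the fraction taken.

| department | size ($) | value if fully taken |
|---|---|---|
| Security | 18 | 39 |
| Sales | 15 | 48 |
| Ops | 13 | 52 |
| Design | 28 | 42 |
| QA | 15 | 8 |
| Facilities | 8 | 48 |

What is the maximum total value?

119.2

Sort by value density: Facilities 48/8≈6, Ops 52/13≈4, Sales 48/15≈3.2, Security 39/18≈2.17, Design 42/28≈1.5, QA 8/15≈0.533.
Take all of Facilities (8 $, value 48) ; 19 $ left.
Ops: take in full, 13 $ for value 52 ; 6 left.
Fill the last 6 $ with part of Sales: 6/15 of it earns 19.2.
Total value = 119.2.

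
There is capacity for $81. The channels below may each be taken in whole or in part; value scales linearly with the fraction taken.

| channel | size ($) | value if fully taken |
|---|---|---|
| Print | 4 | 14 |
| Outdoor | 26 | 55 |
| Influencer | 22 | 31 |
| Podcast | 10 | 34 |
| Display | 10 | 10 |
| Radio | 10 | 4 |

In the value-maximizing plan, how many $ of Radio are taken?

9

Best value per unit of size first: Print 14/4≈3.5, Podcast 34/10≈3.4, Outdoor 55/26≈2.12, Influencer 31/22≈1.41, Display 10/10≈1, Radio 4/10≈0.4.
All 4 $ of Print fit (value 14) — 77 remain.
All 10 $ of Podcast fit (value 34) — 67 remain.
All 26 $ of Outdoor fit (value 55) — 41 remain.
All 22 $ of Influencer fit (value 31) — 19 remain.
All 10 $ of Display fit (value 10) — 9 remain.
Only 9 $ remain; take 9/10 of Radio for value 4×9/10 = 3.6.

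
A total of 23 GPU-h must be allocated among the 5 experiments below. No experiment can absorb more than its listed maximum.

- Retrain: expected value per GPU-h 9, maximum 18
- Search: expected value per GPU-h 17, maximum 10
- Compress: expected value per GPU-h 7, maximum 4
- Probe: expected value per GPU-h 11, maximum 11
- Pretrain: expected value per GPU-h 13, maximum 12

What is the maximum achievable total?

Highest expected value per GPU-h first: Search 17 > Pretrain 13 > Probe 11 > Retrain 9 > Compress 7.
Give Search 10 to hit its cap of 10 — 13 left.
Pretrain takes 12 to reach its cap of 12 — 1 left.
Probe has room for 11 but only 1 remain, so it gets 1.
Total = 17×10 + 11×1 + 13×12 = 337.

337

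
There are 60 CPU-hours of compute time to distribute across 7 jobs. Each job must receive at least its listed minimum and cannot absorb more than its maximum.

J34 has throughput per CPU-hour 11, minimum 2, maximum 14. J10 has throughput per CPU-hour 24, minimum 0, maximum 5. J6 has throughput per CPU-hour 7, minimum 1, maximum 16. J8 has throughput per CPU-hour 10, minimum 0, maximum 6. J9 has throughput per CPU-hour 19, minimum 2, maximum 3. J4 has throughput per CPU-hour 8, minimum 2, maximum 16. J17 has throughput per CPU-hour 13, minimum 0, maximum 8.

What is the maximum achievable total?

Meeting every minimum uses 2+0+1+0+2+2+0 = 7 CPU-hours, leaving 53.
Rank by throughput per CPU-hour: J10 24 > J9 19 > J17 13 > J34 11 > J8 10 > J4 8 > J6 7.
Give J10 5 more to hit its cap of 5 — 48 left.
J9: +1 to 3 (cap) — 47 left.
J17: +8 to 8 (cap) — 39 left.
J34 takes 12 more to reach its cap of 14 — 27 left.
Give J8 6 more to hit its cap of 6 — 21 left.
Give J4 14 more to hit its cap of 16 — 7 left.
J6: +7 (room for 15) → 8. Pool exhausted.
Total = 11×14 + 24×5 + 7×8 + 10×6 + 19×3 + 8×16 + 13×8 = 679.

679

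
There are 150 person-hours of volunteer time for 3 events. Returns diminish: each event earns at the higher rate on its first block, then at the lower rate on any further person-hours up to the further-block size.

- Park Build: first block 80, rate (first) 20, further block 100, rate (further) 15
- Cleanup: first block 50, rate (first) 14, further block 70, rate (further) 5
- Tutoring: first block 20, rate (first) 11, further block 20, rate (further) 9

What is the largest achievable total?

2650

Rank every tier by rate: Park Build/tier1 20 > Park Build/tier2 15 > Cleanup/tier1 14 > Tutoring/tier1 11 > Tutoring/tier2 9 > Cleanup/tier2 5.
Fill Park Build tier1 block (80 at 20) → 70 left.
70 remain; put them into Park Build tier2 at 15.
Total = 20×80 + 15×70 = 2650.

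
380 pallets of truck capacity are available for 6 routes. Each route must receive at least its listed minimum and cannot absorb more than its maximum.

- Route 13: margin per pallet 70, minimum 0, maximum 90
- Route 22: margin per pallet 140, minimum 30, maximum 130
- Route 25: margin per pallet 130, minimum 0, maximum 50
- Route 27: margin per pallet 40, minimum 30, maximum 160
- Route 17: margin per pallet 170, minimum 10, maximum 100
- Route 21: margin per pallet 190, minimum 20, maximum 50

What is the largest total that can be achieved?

53800

Meeting every minimum uses 0+30+0+30+10+20 = 90 pallets, leaving 290.
Highest margin per pallet first: Route 21 190 > Route 17 170 > Route 22 140 > Route 25 130 > Route 13 70 > Route 27 40.
Route 21: +30 to 50 (cap) — 260 left.
Give Route 17 90 more to hit its cap of 100 — 170 left.
Route 22 takes 100 more to reach its cap of 130 — 70 left.
Give Route 25 50 more to hit its cap of 50 — 20 left.
Route 13 has room for 90 more but only 20 remain, so it gets 20.
Total = 70×20 + 140×130 + 130×50 + 40×30 + 170×100 + 190×50 = 53800.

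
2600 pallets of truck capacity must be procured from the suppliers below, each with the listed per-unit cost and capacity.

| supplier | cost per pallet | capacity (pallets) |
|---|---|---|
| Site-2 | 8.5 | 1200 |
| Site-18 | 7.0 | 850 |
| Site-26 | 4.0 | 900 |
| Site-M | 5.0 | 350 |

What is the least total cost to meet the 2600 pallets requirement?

15550

Fill from the cheapest supplier first.
Site-26 (4.0): use full 900 — 1700 pallets to go.
Take 350 from Site-M at 5.0 — need 1350 more.
Take 850 from Site-18 at 7.0 — need 500 more.
Take 500 from Site-2 at 8.5 to finish.
Cost = 900×4.0 + 350×5.0 + 850×7.0 + 500×8.5 = 15550.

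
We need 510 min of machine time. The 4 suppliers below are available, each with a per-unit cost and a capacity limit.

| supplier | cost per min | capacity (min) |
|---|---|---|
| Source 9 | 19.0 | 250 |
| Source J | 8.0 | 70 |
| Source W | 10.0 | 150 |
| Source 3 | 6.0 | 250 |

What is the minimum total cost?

Use suppliers in increasing cost order.
Source 3 at 6.0: take all 250 min — 260 still needed.
Source J (8.0): use full 70 — 190 min to go.
Source W (10.0): use full 150 — 40 min to go.
Source 9 at 19.0: take 40 of its 250 — requirement met.
Cost = 250×6.0 + 70×8.0 + 150×10.0 + 40×19.0 = 4320.

4320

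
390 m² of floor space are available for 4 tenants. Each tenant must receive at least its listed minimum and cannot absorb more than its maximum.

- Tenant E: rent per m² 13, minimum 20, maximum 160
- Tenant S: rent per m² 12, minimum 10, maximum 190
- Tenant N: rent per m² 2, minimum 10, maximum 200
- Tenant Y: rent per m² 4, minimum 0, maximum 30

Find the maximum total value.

Meeting every minimum uses 20+10+10+0 = 40 m², leaving 350.
Order the tenants by rent per m²: Tenant E 13 > Tenant S 12 > Tenant Y 4 > Tenant N 2.
Give Tenant E 140 more to hit its cap of 160 — 210 left.
Tenant S takes 180 more to reach its cap of 190 — 30 left.
Give Tenant Y 30 more to hit its cap of 30 — 0 left.
Total = 13×160 + 12×190 + 2×10 + 4×30 = 4500.

4500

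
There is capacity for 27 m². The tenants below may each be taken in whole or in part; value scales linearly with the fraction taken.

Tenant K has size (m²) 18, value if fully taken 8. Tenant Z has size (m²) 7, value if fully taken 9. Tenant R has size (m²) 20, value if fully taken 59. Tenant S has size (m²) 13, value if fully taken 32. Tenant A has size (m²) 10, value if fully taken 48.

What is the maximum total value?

Best value per unit of size first: Tenant A 48/10≈4.8, Tenant R 59/20≈2.95, Tenant S 32/13≈2.46, Tenant Z 9/7≈1.29, Tenant K 8/18≈0.444.
Tenant A: take in full, 10 m² for value 48 — 17 left.
Only 17 m² remain; take 17/20 of Tenant R for value 59×17/20 = 50.15.
Total value = 98.15.

98.15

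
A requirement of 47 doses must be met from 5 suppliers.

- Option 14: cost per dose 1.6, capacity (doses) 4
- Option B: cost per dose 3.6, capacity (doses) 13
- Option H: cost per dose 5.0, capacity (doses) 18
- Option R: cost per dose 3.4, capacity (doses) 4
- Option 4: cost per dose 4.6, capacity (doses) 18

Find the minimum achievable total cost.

Cheapest first:
Take 4 from Option 14 at 1.6 — need 43 more.
Take 4 from Option R at 3.4 — need 39 more.
Option B (3.6): use full 13 — 26 doses to go.
Take 18 from Option 4 at 4.6 — need 8 more.
Option H (5.0): take the remaining 8 — done.
Cost = 4×1.6 + 4×3.4 + 13×3.6 + 18×4.6 + 8×5.0 = 189.6.

189.6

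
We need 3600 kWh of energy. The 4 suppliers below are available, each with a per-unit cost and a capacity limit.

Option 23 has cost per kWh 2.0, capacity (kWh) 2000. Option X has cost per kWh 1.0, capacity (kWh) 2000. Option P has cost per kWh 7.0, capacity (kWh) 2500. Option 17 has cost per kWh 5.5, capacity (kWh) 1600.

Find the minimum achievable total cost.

Cheapest first:
Option X at 1.0: take all 2000 kWh → 1600 still needed.
Option 23 (2.0): take the remaining 1600 → done.
Option 17, Option P: unused.
Cost = 2000×1.0 + 1600×2.0 = 5200.

5200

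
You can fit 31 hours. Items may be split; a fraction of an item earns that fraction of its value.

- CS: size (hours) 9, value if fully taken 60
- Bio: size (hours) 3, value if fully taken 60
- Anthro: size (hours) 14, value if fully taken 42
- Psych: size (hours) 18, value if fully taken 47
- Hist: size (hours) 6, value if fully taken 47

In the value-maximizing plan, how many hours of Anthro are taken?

13

Best value per unit of size first: Bio 60/3≈20, Hist 47/6≈7.83, CS 60/9≈6.67, Anthro 42/14≈3, Psych 47/18≈2.61.
Bio: take in full, 3 hours for value 60 ; 28 left.
Hist: take in full, 6 hours for value 47 ; 22 left.
Take all of CS (9 hours, value 60) ; 13 hours left.
Only 13 hours remain; take 13/14 of Anthro for value 42×13/14 = 39.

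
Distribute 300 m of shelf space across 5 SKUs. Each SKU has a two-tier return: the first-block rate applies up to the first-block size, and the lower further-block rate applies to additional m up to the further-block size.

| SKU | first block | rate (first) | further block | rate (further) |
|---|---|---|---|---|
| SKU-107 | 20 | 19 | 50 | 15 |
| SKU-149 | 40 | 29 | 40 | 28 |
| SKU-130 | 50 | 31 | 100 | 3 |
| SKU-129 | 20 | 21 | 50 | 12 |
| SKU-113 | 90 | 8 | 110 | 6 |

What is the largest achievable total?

6220

Treat each block as its own option and order by rate: SKU-130/T1 31 > SKU-149/T1 29 > SKU-149/T2 28 > SKU-129/T1 21 > SKU-107/T1 19 > SKU-107/T2 15 > SKU-129/T2 12 > SKU-113/T1 8 > SKU-113/T2 6 > SKU-130/T2 3.
Fill SKU-130 T1 block (50 at 31) → 250 left.
Fill SKU-149 T1 block (40 at 29) → 210 left.
Fill SKU-149 T2 block (40 at 28) → 170 left.
SKU-129 T1 at 21: fill all 20 → 150 left.
SKU-107/T1 (19): +20 → 130 left.
SKU-107/T2 (15): +50 → 80 left.
SKU-129/T2 (12): +50 → 30 left.
30 remain; put them into SKU-113 T1 at 8.
Total = 31×50 + 29×40 + 28×40 + 21×20 + 19×20 + 15×50 + 12×50 + 8×30 = 6220.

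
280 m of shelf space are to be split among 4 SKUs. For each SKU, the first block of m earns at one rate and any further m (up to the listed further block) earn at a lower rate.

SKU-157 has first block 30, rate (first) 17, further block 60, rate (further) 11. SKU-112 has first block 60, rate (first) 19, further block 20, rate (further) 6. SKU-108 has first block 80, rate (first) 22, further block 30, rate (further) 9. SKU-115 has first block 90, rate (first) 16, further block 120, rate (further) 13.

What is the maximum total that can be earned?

Treat each block as its own option and order by rate: SKU-108/T1 22 > SKU-112/T1 19 > SKU-157/T1 17 > SKU-115/T1 16 > SKU-115/T2 13 > SKU-157/T2 11 > SKU-108/T2 9 > SKU-112/T2 6.
SKU-108 T1 at 22: fill all 80 → 200 left.
Fill SKU-112 T1 block (60 at 19) → 140 left.
Fill SKU-157 T1 block (30 at 17) → 110 left.
SKU-115/T1 (16): +90 → 20 left.
SKU-115 T2 at 13: only 20 left, fill 20.
Total = 22×80 + 19×60 + 17×30 + 16×90 + 13×20 = 5110.

5110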